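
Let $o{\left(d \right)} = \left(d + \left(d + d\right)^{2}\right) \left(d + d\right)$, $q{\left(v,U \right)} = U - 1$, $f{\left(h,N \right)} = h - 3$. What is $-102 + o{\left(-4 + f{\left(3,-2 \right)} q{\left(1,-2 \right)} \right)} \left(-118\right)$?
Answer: $56538$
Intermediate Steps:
$f{\left(h,N \right)} = -3 + h$ ($f{\left(h,N \right)} = h - 3 = -3 + h$)
$q{\left(v,U \right)} = -1 + U$
$o{\left(d \right)} = 2 d \left(d + 4 d^{2}\right)$ ($o{\left(d \right)} = \left(d + \left(2 d\right)^{2}\right) 2 d = \left(d + 4 d^{2}\right) 2 d = 2 d \left(d + 4 d^{2}\right)$)
$-102 + o{\left(-4 + f{\left(3,-2 \right)} q{\left(1,-2 \right)} \right)} \left(-118\right) = -102 + \left(-4 + \left(-3 + 3\right) \left(-1 - 2\right)\right)^{2} \left(2 + 8 \left(-4 + \left(-3 + 3\right) \left(-1 - 2\right)\right)\right) \left(-118\right) = -102 + \left(-4 + 0 \left(-3\right)\right)^{2} \left(2 + 8 \left(-4 + 0 \left(-3\right)\right)\right) \left(-118\right) = -102 + \left(-4 + 0\right)^{2} \left(2 + 8 \left(-4 + 0\right)\right) \left(-118\right) = -102 + \left(-4\right)^{2} \left(2 + 8 \left(-4\right)\right) \left(-118\right) = -102 + 16 \left(2 - 32\right) \left(-118\right) = -102 + 16 \left(-30\right) \left(-118\right) = -102 - -56640 = -102 + 56640 = 56538$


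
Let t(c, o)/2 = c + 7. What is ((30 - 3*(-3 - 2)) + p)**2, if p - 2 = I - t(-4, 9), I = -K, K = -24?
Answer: 4225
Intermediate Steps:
I = 24 (I = -1*(-24) = 24)
t(c, o) = 14 + 2*c (t(c, o) = 2*(c + 7) = 2*(7 + c) = 14 + 2*c)
p = 20 (p = 2 + (24 - (14 + 2*(-4))) = 2 + (24 - (14 - 8)) = 2 + (24 - 1*6) = 2 + (24 - 6) = 2 + 18 = 20)
((30 - 3*(-3 - 2)) + p)**2 = ((30 - 3*(-3 - 2)) + 20)**2 = ((30 - 3*(-5)) + 20)**2 = ((30 + 15) + 20)**2 = (45 + 20)**2 = 65**2 = 4225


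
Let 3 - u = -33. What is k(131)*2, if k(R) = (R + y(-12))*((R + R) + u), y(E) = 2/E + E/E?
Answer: 235718/3 ≈ 78573.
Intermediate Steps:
u = 36 (u = 3 - 1*(-33) = 3 + 33 = 36)
y(E) = 1 + 2/E (y(E) = 2/E + 1 = 1 + 2/E)
k(R) = (36 + 2*R)*(⅚ + R) (k(R) = (R + (2 - 12)/(-12))*((R + R) + 36) = (R - 1/12*(-10))*(2*R + 36) = (R + ⅚)*(36 + 2*R) = (⅚ + R)*(36 + 2*R) = (36 + 2*R)*(⅚ + R))
k(131)*2 = (30 + 2*131² + (113/3)*131)*2 = (30 + 2*17161 + 14803/3)*2 = (30 + 34322 + 14803/3)*2 = (117859/3)*2 = 235718/3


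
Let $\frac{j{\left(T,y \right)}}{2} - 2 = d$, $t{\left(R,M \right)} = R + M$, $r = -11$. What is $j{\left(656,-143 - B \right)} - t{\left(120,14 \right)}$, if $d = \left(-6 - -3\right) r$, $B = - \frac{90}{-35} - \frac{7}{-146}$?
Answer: $-64$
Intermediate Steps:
$t{\left(R,M \right)} = M + R$
$B = \frac{2677}{1022}$ ($B = \left(-90\right) \left(- \frac{1}{35}\right) - - \frac{7}{146} = \frac{18}{7} + \frac{7}{146} = \frac{2677}{1022} \approx 2.6194$)
$d = 33$ ($d = \left(-6 - -3\right) \left(-11\right) = \left(-6 + 3\right) \left(-11\right) = \left(-3\right) \left(-11\right) = 33$)
$j{\left(T,y \right)} = 70$ ($j{\left(T,y \right)} = 4 + 2 \cdot 33 = 4 + 66 = 70$)
$j{\left(656,-143 - B \right)} - t{\left(120,14 \right)} = 70 - \left(14 + 120\right) = 70 - 134 = -64$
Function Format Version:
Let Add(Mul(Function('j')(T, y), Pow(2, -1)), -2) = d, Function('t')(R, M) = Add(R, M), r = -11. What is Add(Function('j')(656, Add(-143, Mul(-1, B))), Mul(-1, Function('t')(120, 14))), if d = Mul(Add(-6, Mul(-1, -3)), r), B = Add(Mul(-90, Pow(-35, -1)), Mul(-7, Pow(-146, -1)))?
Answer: -64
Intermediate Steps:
Function('t')(R, M) = Add(M, R)
B = Rational(2677, 1022) (B = Add(Mul(-90, Rational(-1, 35)), Mul(-7, Rational(-1, 146))) = Add(Rational(18, 7), Rational(7, 146)) = Rational(2677, 1022) ≈ 2.6194)
d = 33 (d = Mul(Add(-6, Mul(-1, -3)), -11) = Mul(Add(-6, 3), -11) = Mul(-3, -11) = 33)
Function('j')(T, y) = 70 (Function('j')(T, y) = Add(4, Mul(2, 33)) = Add(4, 66) = 70)
Add(Function('j')(656, Add(-143, Mul(-1, B))), Mul(-1, Function('t')(120, 14))) = Add(70, Mul(-1, Add(14, 120))) = Add(70, Mul(-1, 134)) = Add(70, -134) = -64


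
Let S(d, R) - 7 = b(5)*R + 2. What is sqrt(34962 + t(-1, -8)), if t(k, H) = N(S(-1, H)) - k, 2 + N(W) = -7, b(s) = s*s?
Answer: sqrt(34954) ≈ 186.96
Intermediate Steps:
b(s) = s**2
S(d, R) = 9 + 25*R (S(d, R) = 7 + (5**2*R + 2) = 7 + (25*R + 2) = 7 + (2 + 25*R) = 9 + 25*R)
N(W) = -9 (N(W) = -2 - 7 = -9)
t(k, H) = -9 - k
sqrt(34962 + t(-1, -8)) = sqrt(34962 + (-9 - 1*(-1))) = sqrt(34962 + (-9 + 1)) = sqrt(34962 - 8) = sqrt(34954)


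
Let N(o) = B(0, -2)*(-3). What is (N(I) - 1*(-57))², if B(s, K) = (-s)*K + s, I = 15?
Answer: 3249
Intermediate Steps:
B(s, K) = s - K*s (B(s, K) = -K*s + s = s - K*s)
N(o) = 0 (N(o) = (0*(1 - 1*(-2)))*(-3) = (0*(1 + 2))*(-3) = (0*3)*(-3) = 0*(-3) = 0)
(N(I) - 1*(-57))² = (0 - 1*(-57))² = (0 + 57)² = 57² = 3249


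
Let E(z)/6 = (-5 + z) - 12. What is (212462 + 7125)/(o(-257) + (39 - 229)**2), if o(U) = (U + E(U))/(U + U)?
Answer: 112867718/18557301 ≈ 6.0821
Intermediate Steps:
E(z) = -102 + 6*z (E(z) = 6*((-5 + z) - 12) = 6*(-17 + z) = -102 + 6*z)
o(U) = (-102 + 7*U)/(2*U) (o(U) = (U + (-102 + 6*U))/(U + U) = (-102 + 7*U)/((2*U)) = (-102 + 7*U)*(1/(2*U)) = (-102 + 7*U)/(2*U))
(212462 + 7125)/(o(-257) + (39 - 229)**2) = (212462 + 7125)/((7/2 - 51/(-257)) + (39 - 229)**2) = 219587/((7/2 - 51*(-1/257)) + (-190)**2) = 219587/((7/2 + 51/257) + 36100) = 219587/(1901/514 + 36100) = 219587/(18557301/514) = 219587*(514/18557301) = 112867718/18557301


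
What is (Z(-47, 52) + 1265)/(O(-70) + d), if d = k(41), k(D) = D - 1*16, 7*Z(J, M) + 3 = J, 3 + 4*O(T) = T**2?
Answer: 35220/34979 ≈ 1.0069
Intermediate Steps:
O(T) = -3/4 + T**2/4
Z(J, M) = -3/7 + J/7
k(D) = -16 + D (k(D) = D - 16 = -16 + D)
d = 25 (d = -16 + 41 = 25)
(Z(-47, 52) + 1265)/(O(-70) + d) = ((-3/7 + (1/7)*(-47)) + 1265)/((-3/4 + (1/4)*(-70)**2) + 25) = ((-3/7 - 47/7) + 1265)/((-3/4 + (1/4)*4900) + 25) = (-50/7 + 1265)/((-3/4 + 1225) + 25) = 8805/(7*(4897/4 + 25)) = 8805/(7*(4997/4)) = (8805/7)*(4/4997) = 35220/34979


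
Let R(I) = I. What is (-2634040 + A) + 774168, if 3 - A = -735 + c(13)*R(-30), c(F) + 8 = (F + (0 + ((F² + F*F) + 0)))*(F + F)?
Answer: -1585594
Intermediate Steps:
c(F) = -8 + 2*F*(F + 2*F²) (c(F) = -8 + (F + (0 + ((F² + F*F) + 0)))*(F + F) = -8 + (F + (0 + ((F² + F²) + 0)))*(2*F) = -8 + (F + (0 + (2*F² + 0)))*(2*F) = -8 + (F + (0 + 2*F²))*(2*F) = -8 + (F + 2*F²)*(2*F) = -8 + 2*F*(F + 2*F²))
A = 274278 (A = 3 - (-735 + (-8 + 2*13² + 4*13³)*(-30)) = 3 - (-735 + (-8 + 2*169 + 4*2197)*(-30)) = 3 - (-735 + (-8 + 338 + 8788)*(-30)) = 3 - (-735 + 9118*(-30)) = 3 - (-735 - 273540) = 3 - 1*(-274275) = 3 + 274275 = 274278)
(-2634040 + A) + 774168 = (-2634040 + 274278) + 774168 = -2359762 + 774168 = -1585594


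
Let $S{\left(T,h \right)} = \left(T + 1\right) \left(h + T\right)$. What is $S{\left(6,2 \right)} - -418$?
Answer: $474$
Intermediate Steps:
$S{\left(T,h \right)} = \left(1 + T\right) \left(T + h\right)$
$S{\left(6,2 \right)} - -418 = \left(6 + 2 + 6^{2} + 6 \cdot 2\right) - -418 = \left(6 + 2 + 36 + 12\right) + 418 = 56 + 418 = 474$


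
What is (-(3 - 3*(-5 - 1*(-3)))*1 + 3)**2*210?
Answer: 7560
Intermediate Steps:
(-(3 - 3*(-5 - 1*(-3)))*1 + 3)**2*210 = (-(3 - 3*(-5 + 3))*1 + 3)**2*210 = (-(3 - 3*(-2))*1 + 3)**2*210 = (-(3 + 6)*1 + 3)**2*210 = (-1*9*1 + 3)**2*210 = (-9*1 + 3)**2*210 = (-9 + 3)**2*210 = (-6)**2*210 = 36*210 = 7560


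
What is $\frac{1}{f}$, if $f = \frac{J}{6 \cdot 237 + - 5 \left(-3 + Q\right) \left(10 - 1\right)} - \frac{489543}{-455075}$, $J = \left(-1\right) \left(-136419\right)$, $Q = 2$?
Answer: $\frac{222531675}{20933012002} \approx 0.010631$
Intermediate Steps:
$J = 136419$
$f = \frac{20933012002}{222531675}$ ($f = \frac{136419}{6 \cdot 237 + - 5 \left(-3 + 2\right) \left(10 - 1\right)} - \frac{489543}{-455075} = \frac{136419}{1422 + \left(-5\right) \left(-1\right) 9} - - \frac{489543}{455075} = \frac{136419}{1422 + 5 \cdot 9} + \frac{489543}{455075} = \frac{136419}{1422 + 45} + \frac{489543}{455075} = \frac{136419}{1467} + \frac{489543}{455075} = 136419 \cdot \frac{1}{1467} + \frac{489543}{455075} = \frac{45473}{489} + \frac{489543}{455075} = \frac{20933012002}{222531675} \approx 94.068$)
$\frac{1}{f} = \frac{1}{\frac{20933012002}{222531675}} = \frac{222531675}{20933012002}$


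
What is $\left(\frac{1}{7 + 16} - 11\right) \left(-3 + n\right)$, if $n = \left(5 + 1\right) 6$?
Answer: $- \frac{8316}{23} \approx -361.57$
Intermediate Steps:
$n = 36$ ($n = 6 \cdot 6 = 36$)
$\left(\frac{1}{7 + 16} - 11\right) \left(-3 + n\right) = \left(\frac{1}{7 + 16} - 11\right) \left(-3 + 36\right) = \left(\frac{1}{23} - 11\right) 33 = \left(- \frac{252}{23}\right) 33 = - \frac{8316}{23}$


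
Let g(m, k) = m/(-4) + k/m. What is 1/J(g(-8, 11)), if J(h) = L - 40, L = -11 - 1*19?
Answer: -1/70 ≈ -0.014286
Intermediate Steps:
L = -30 (L = -11 - 19 = -30)
g(m, k) = -m/4 + k/m (g(m, k) = m*(-¼) + k/m = -m/4 + k/m)
J(h) = -70 (J(h) = -30 - 40 = -70)
1/J(g(-8, 11)) = 1/(-70) = -1/70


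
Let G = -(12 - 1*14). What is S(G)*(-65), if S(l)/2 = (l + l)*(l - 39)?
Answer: 19240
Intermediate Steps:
G = 2 (G = -(12 - 14) = -1*(-2) = 2)
S(l) = 4*l*(-39 + l) (S(l) = 2*((l + l)*(l - 39)) = 2*((2*l)*(-39 + l)) = 2*(2*l*(-39 + l)) = 4*l*(-39 + l))
S(G)*(-65) = (4*2*(-39 + 2))*(-65) = (4*2*(-37))*(-65) = -296*(-65) = 19240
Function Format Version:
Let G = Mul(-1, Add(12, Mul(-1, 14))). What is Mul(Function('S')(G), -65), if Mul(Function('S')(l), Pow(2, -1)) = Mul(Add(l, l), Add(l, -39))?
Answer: 19240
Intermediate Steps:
G = 2 (G = Mul(-1, Add(12, -14)) = Mul(-1, -2) = 2)
Function('S')(l) = Mul(4, l, Add(-39, l)) (Function('S')(l) = Mul(2, Mul(Add(l, l), Add(l, -39))) = Mul(2, Mul(Mul(2, l), Add(-39, l))) = Mul(2, Mul(2, l, Add(-39, l))) = Mul(4, l, Add(-39, l)))
Mul(Function('S')(G), -65) = Mul(Mul(4, 2, Add(-39, 2)), -65) = Mul(Mul(4, 2, -37), -65) = Mul(-296, -65) = 19240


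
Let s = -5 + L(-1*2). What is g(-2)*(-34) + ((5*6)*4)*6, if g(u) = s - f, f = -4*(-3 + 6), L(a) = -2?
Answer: 550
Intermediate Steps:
f = -12 (f = -4*3 = -12)
s = -7 (s = -5 - 2 = -7)
g(u) = 5 (g(u) = -7 - 1*(-12) = -7 + 12 = 5)
g(-2)*(-34) + ((5*6)*4)*6 = 5*(-34) + ((5*6)*4)*6 = -170 + (30*4)*6 = -170 + 120*6 = -170 + 720 = 550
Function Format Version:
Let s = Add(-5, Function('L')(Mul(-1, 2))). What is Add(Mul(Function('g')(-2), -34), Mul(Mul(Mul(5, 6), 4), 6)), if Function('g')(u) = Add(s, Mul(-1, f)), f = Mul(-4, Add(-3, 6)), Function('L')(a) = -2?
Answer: 550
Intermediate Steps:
f = -12 (f = Mul(-4, 3) = -12)
s = -7 (s = Add(-5, -2) = -7)
Function('g')(u) = 5 (Function('g')(u) = Add(-7, Mul(-1, -12)) = Add(-7, 12) = 5)
Add(Mul(Function('g')(-2), -34), Mul(Mul(Mul(5, 6), 4), 6)) = Add(Mul(5, -34), Mul(Mul(Mul(5, 6), 4), 6)) = Add(-170, Mul(Mul(30, 4), 6)) = Add(-170, Mul(120, 6)) = Add(-170, 720) = 550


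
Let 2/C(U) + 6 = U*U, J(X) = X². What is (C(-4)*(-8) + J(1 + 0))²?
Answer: 9/25 ≈ 0.36000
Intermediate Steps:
C(U) = 2/(-6 + U²) (C(U) = 2/(-6 + U*U) = 2/(-6 + U²))
(C(-4)*(-8) + J(1 + 0))² = ((2/(-6 + (-4)²))*(-8) + (1 + 0)²)² = ((2/(-6 + 16))*(-8) + 1²)² = ((2/10)*(-8) + 1)² = ((2*(⅒))*(-8) + 1)² = ((⅕)*(-8) + 1)² = (-8/5 + 1)² = (-⅗)² = 9/25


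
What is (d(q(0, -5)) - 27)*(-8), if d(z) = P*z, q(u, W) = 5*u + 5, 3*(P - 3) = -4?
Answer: 448/3 ≈ 149.33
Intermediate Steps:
P = 5/3 (P = 3 + (⅓)*(-4) = 3 - 4/3 = 5/3 ≈ 1.6667)
q(u, W) = 5 + 5*u
d(z) = 5*z/3
(d(q(0, -5)) - 27)*(-8) = (5*(5 + 5*0)/3 - 27)*(-8) = (5*(5 + 0)/3 - 27)*(-8) = ((5/3)*5 - 27)*(-8) = (25/3 - 27)*(-8) = -56/3*(-8) = 448/3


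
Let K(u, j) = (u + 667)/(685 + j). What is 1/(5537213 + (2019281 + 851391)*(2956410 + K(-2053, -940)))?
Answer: 85/721386886552769 ≈ 1.1783e-13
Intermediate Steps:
K(u, j) = (667 + u)/(685 + j)
1/(5537213 + (2019281 + 851391)*(2956410 + K(-2053, -940))) = 1/(5537213 + (2019281 + 851391)*(2956410 + (667 - 2053)/(685 - 940))) = 1/(5537213 + 2870672*(2956410 - 1386/(-255))) = 1/(5537213 + 2870672*(2956410 - 1/255*(-1386))) = 1/(5537213 + 2870672*(2956410 + 462/85)) = 1/(5537213 + 2870672*(251295312/85)) = 1/(5537213 + 721386415889664/85) = 1/(721386886552769/85) = 85/721386886552769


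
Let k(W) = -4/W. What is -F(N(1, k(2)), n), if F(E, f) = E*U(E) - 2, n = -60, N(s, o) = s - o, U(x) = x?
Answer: -7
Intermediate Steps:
F(E, f) = -2 + E² (F(E, f) = E*E - 2 = E² - 2 = -2 + E²)
-F(N(1, k(2)), n) = -(-2 + (1 - (-4)/2)²) = -(-2 + (1 - 1*(-2))²) = -(-2 + (1 + 2)²) = -(-2 + 3²) = -(-2 + 9) = -1*7 = -7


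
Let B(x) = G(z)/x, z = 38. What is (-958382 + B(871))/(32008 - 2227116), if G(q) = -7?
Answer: 834750729/1911939068 ≈ 0.43660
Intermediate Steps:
B(x) = -7/x
(-958382 + B(871))/(32008 - 2227116) = (-958382 - 7/871)/(32008 - 2227116) = (-958382 - 7*1/871)/(-2195108) = (-958382 - 7/871)*(-1/2195108) = -834750729/871*(-1/2195108) = 834750729/1911939068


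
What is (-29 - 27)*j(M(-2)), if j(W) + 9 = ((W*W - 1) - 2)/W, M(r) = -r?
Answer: 476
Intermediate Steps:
j(W) = -9 + (-3 + W**2)/W (j(W) = -9 + ((W*W - 1) - 2)/W = -9 + ((W**2 - 1) - 2)/W = -9 + ((-1 + W**2) - 2)/W = -9 + (-3 + W**2)/W)
(-29 - 27)*j(M(-2)) = (-29 - 27)*(-9 - 1*(-2) - 3/((-1*(-2)))) = -56*(-9 + 2 - 3/2) = -56*(-17/2) = 476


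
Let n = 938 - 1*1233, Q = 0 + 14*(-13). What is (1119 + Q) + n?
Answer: 642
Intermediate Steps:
Q = -182 (Q = 0 - 182 = -182)
n = -295 (n = 938 - 1233 = -295)
(1119 + Q) + n = (1119 - 182) - 295 = 937 - 295 = 642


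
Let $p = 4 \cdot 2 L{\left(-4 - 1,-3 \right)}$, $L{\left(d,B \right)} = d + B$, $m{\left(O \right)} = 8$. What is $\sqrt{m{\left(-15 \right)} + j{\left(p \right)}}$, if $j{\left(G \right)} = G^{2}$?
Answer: $6 \sqrt{114} \approx 64.063$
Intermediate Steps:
$L{\left(d,B \right)} = B + d$
$p = -64$ ($p = 4 \cdot 2 \left(-3 - 5\right) = 8 \left(-3 - 5\right) = 8 \left(-8\right) = -64$)
$\sqrt{m{\left(-15 \right)} + j{\left(p \right)}} = \sqrt{8 + \left(-64\right)^{2}} = \sqrt{8 + 4096} = \sqrt{4104} = 6 \sqrt{114}$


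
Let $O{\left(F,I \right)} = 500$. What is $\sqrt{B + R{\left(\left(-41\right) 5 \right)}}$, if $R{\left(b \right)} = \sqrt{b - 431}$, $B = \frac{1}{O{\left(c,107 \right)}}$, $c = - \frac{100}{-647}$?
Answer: $\frac{\sqrt{5 + 5000 i \sqrt{159}}}{50} \approx 3.5511 + 3.5508 i$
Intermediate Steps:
$c = \frac{100}{647}$ ($c = \left(-100\right) \left(- \frac{1}{647}\right) = \frac{100}{647} \approx 0.15456$)
$B = \frac{1}{500} \approx 0.002$
$R{\left(b \right)} = \sqrt{-431 + b}$
$\sqrt{B + R{\left(\left(-41\right) 5 \right)}} = \sqrt{\frac{1}{500} + \sqrt{-431 - 205}} = \sqrt{\frac{1}{500} + \sqrt{-636}} = \sqrt{\frac{1}{500} + 2 i \sqrt{159}}$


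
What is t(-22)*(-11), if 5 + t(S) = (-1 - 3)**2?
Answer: -121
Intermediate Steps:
t(S) = 11 (t(S) = -5 + (-1 - 3)**2 = -5 + (-4)**2 = -5 + 16 = 11)
t(-22)*(-11) = 11*(-11) = -121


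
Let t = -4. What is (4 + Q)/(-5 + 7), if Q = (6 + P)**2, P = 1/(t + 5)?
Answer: 53/2 ≈ 26.500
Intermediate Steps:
P = 1 (P = 1/(-4 + 5) = 1/1 = 1)
Q = 49 (Q = (6 + 1)**2 = 7**2 = 49)
(4 + Q)/(-5 + 7) = (4 + 49)/(-5 + 7) = 53/2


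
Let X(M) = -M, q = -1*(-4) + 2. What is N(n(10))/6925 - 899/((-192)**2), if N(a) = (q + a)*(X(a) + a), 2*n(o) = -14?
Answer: -899/36864 ≈ -0.024387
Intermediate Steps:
q = 6 (q = 4 + 2 = 6)
n(o) = -7 (n(o) = (1/2)*(-14) = -7)
N(a) = 0 (N(a) = (6 + a)*(-a + a) = (6 + a)*0 = 0)
N(n(10))/6925 - 899/((-192)**2) = 0/6925 - 899/((-192)**2) = 0*(1/6925) - 899/36864 = 0 - 899*1/36864 = 0 - 899/36864 = -899/36864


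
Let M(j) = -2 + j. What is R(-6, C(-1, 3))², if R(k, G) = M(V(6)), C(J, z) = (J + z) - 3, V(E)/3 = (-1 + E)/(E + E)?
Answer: 9/16 ≈ 0.56250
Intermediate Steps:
V(E) = 3*(-1 + E)/(2*E) (V(E) = 3*((-1 + E)/(E + E)) = 3*((-1 + E)/((2*E))) = 3*((-1 + E)*(1/(2*E))) = 3*((-1 + E)/(2*E)) = 3*(-1 + E)/(2*E))
C(J, z) = -3 + J + z
R(k, G) = -¾ (R(k, G) = -2 + (3/2)*(-1 + 6)/6 = -2 + (3/2)*(⅙)*5 = -2 + 5/4 = -¾)
R(-6, C(-1, 3))² = (-¾)² = 9/16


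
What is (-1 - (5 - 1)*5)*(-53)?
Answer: 1113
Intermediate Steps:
(-1 - (5 - 1)*5)*(-53) = (-1 - 4*5)*(-53) = (-1 - 1*20)*(-53) = (-1 - 20)*(-53) = -21*(-53) = 1113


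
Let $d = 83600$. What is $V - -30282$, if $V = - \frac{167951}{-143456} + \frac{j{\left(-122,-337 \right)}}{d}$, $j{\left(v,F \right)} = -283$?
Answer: $\frac{22698978249797}{749557600} \approx 30283.0$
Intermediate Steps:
$V = \frac{875006597}{749557600}$ ($V = - \frac{167951}{-143456} - \frac{283}{83600} = \left(-167951\right) \left(- \frac{1}{143456}\right) - \frac{283}{83600} = \frac{167951}{143456} - \frac{283}{83600} = \frac{875006597}{749557600} \approx 1.1674$)
$V - -30282 = \frac{875006597}{749557600} - -30282 = \frac{875006597}{749557600} + 30282 = \frac{22698978249797}{749557600}$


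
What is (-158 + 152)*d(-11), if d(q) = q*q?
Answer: -726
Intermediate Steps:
d(q) = q²
(-158 + 152)*d(-11) = (-158 + 152)*(-11)² = -6*121 = -726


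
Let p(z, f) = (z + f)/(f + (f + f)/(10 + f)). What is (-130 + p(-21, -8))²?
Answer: 4206601/256 ≈ 16432.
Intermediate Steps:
p(z, f) = (f + z)/(f + 2*f/(10 + f)) (p(z, f) = (f + z)/(f + (2*f)/(10 + f)) = (f + z)/(f + 2*f/(10 + f)))
(-130 + p(-21, -8))² = (-130 + ((-8)² + 10*(-8) + 10*(-21) - 8*(-21))/((-8)*(12 - 8)))² = (-130 - ⅛*(64 - 80 - 210 + 168)/4)² = (-130 - ⅛*¼*(-58))² = (-130 + 29/16)² = (-2051/16)² = 4206601/256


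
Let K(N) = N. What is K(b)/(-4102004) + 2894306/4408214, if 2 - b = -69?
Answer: 5936070903015/9041255730428 ≈ 0.65655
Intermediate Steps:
b = 71 (b = 2 - 1*(-69) = 2 + 69 = 71)
K(b)/(-4102004) + 2894306/4408214 = 71/(-4102004) + 2894306/4408214 = 71*(-1/4102004) + 2894306*(1/4408214) = -71/4102004 + 1447153/2204107 = 5936070903015/9041255730428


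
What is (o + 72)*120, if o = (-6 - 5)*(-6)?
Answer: 16560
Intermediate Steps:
o = 66 (o = -11*(-6) = 66)
(o + 72)*120 = (66 + 72)*120 = 138*120 = 16560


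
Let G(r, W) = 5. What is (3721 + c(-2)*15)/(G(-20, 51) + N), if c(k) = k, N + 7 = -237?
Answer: -3691/239 ≈ -15.444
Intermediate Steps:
N = -244 (N = -7 - 237 = -244)
(3721 + c(-2)*15)/(G(-20, 51) + N) = (3721 - 2*15)/(5 - 244) = (3721 - 30)/(-239) = 3691*(-1/239) = -3691/239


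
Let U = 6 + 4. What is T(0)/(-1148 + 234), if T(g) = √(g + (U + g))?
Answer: -√10/914 ≈ -0.0034598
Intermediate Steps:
U = 10
T(g) = √(10 + 2*g) (T(g) = √(g + (10 + g)) = √(10 + 2*g))
T(0)/(-1148 + 234) = √(10 + 2*0)/(-1148 + 234) = √(10 + 0)/(-914) = √10*(-1/914) = -√10/914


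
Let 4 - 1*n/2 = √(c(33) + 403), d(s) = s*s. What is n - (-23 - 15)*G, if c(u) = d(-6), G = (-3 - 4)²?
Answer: 1870 - 2*√439 ≈ 1828.1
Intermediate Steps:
G = 49 (G = (-7)² = 49)
d(s) = s²
c(u) = 36 (c(u) = (-6)² = 36)
n = 8 - 2*√439 (n = 8 - 2*√(36 + 403) = 8 - 2*√439 ≈ -33.905)
n - (-23 - 15)*G = (8 - 2*√439) - (-23 - 15)*49 = (8 - 2*√439) - (-38)*49 = (8 - 2*√439) - 1*(-1862) = (8 - 2*√439) + 1862 = 1870 - 2*√439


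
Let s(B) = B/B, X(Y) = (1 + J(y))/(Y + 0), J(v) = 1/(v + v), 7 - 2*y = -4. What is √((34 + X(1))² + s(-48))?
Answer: √149117/11 ≈ 35.105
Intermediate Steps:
y = 11/2 (y = 7/2 - ½*(-4) = 7/2 + 2 = 11/2 ≈ 5.5000)
J(v) = 1/(2*v)
X(Y) = 12/(11*Y) (X(Y) = (1 + 1/(2*(11/2)))/(Y + 0) = (1 + (½)*(2/11))/Y = (1 + 1/11)/Y = 12/(11*Y))
s(B) = 1
√((34 + X(1))² + s(-48)) = √((34 + (12/11)/1)² + 1) = √((34 + (12/11)*1)² + 1) = √((34 + 12/11)² + 1) = √((386/11)² + 1) = √(148996/121 + 1) = √(149117/121) = √149117/11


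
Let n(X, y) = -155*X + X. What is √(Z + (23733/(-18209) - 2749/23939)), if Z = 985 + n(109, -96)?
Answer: 409*I*√17949862915663109/435905251 ≈ 125.71*I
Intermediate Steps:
n(X, y) = -154*X
Z = -15801 (Z = 985 - 154*109 = 985 - 16786 = -15801)
√(Z + (23733/(-18209) - 2749/23939)) = √(-15801 + (23733/(-18209) - 2749/23939)) = √(-15801 + (23733*(-1/18209) - 2749*1/23939)) = √(-15801 + (-23733/18209 - 2749/23939)) = √(-15801 - 618200828/435905251) = √(-6888357071879/435905251) = 409*I*√17949862915663109/435905251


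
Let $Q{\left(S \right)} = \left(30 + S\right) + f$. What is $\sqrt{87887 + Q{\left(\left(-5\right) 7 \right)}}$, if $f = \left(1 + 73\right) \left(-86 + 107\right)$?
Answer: $2 \sqrt{22359} \approx 299.06$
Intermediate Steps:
$f = 1554$ ($f = 74 \cdot 21 = 1554$)
$Q{\left(S \right)} = 1584 + S$ ($Q{\left(S \right)} = \left(30 + S\right) + 1554 = 1584 + S$)
$\sqrt{87887 + Q{\left(\left(-5\right) 7 \right)}} = \sqrt{87887 + \left(1584 - 35\right)} = \sqrt{87887 + 1549} = \sqrt{89436} = 2 \sqrt{22359}$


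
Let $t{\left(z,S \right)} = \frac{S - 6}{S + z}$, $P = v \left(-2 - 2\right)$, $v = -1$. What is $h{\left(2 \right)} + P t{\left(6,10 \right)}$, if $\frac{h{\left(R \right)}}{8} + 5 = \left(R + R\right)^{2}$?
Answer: $89$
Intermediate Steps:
$P = 4$ ($P = - (-2 - 2) = \left(-1\right) \left(-4\right) = 4$)
$h{\left(R \right)} = -40 + 32 R^{2}$ ($h{\left(R \right)} = -40 + 8 \left(R + R\right)^{2} = -40 + 8 \left(2 R\right)^{2} = -40 + 8 \cdot 4 R^{2} = -40 + 32 R^{2}$)
$t{\left(z,S \right)} = \frac{-6 + S}{S + z}$
$h{\left(2 \right)} + P t{\left(6,10 \right)} = \left(-40 + 32 \cdot 2^{2}\right) + 4 \frac{-6 + 10}{10 + 6} = \left(-40 + 32 \cdot 4\right) + 4 \cdot \frac{1}{16} \cdot 4 = \left(-40 + 128\right) + 4 \cdot \frac{1}{16} \cdot 4 = 88 + 4 \cdot \frac{1}{4} = 88 + 1 = 89$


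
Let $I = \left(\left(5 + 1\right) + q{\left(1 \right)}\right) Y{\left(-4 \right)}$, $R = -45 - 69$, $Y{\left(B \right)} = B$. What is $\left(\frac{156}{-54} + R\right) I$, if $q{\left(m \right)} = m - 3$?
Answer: $\frac{16832}{9} \approx 1870.2$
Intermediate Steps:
$R = -114$ ($R = -45 - 69 = -114$)
$q{\left(m \right)} = -3 + m$
$I = -16$ ($I = \left(\left(5 + 1\right) + \left(-3 + 1\right)\right) \left(-4\right) = \left(6 - 2\right) \left(-4\right) = 4 \left(-4\right) = -16$)
$\left(\frac{156}{-54} + R\right) I = \left(\frac{156}{-54} - 114\right) \left(-16\right) = \left(156 \left(- \frac{1}{54}\right) - 114\right) \left(-16\right) = \left(- \frac{26}{9} - 114\right) \left(-16\right) = \left(- \frac{1052}{9}\right) \left(-16\right) = \frac{16832}{9}$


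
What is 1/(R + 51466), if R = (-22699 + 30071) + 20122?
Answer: 1/78960 ≈ 1.2665e-5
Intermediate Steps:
R = 27494 (R = 7372 + 20122 = 27494)
1/(R + 51466) = 1/(27494 + 51466) = 1/78960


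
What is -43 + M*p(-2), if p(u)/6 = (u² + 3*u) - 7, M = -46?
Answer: 2441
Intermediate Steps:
p(u) = -42 + 6*u² + 18*u (p(u) = 6*((u² + 3*u) - 7) = 6*(-7 + u² + 3*u) = -42 + 6*u² + 18*u)
-43 + M*p(-2) = -43 - 46*(-42 + 6*(-2)² + 18*(-2)) = -43 - 46*(-42 + 6*4 - 36) = -43 - 46*(-42 + 24 - 36) = -43 - 46*(-54) = -43 + 2484 = 2441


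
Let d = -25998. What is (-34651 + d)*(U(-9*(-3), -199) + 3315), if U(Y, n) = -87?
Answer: -195774972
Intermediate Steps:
(-34651 + d)*(U(-9*(-3), -199) + 3315) = (-34651 - 25998)*(-87 + 3315) = -60649*3228 = -195774972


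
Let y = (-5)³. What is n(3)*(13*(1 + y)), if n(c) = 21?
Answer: -33852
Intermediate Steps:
y = -125
n(3)*(13*(1 + y)) = 21*(13*(1 - 125)) = 21*(13*(-124)) = 21*(-1612) = -33852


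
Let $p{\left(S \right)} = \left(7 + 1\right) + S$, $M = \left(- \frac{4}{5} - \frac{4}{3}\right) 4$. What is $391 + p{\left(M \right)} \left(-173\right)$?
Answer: $\frac{7249}{15} \approx 483.27$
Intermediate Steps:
$M = - \frac{128}{15}$ ($M = \left(\left(-4\right) \frac{1}{5} - \frac{4}{3}\right) 4 = \left(- \frac{4}{5} - \frac{4}{3}\right) 4 = \left(- \frac{32}{15}\right) 4 = - \frac{128}{15} \approx -8.5333$)
$p{\left(S \right)} = 8 + S$
$391 + p{\left(M \right)} \left(-173\right) = 391 + \left(8 - \frac{128}{15}\right) \left(-173\right) = 391 - - \frac{1384}{15} = 391 + \frac{1384}{15} = \frac{7249}{15}$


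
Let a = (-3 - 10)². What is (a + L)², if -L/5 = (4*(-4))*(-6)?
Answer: 96721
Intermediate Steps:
a = 169 (a = (-13)² = 169)
L = -480 (L = -5*4*(-4)*(-6) = -(-80)*(-6) = -5*96 = -480)
(a + L)² = (169 - 480)² = (-311)² = 96721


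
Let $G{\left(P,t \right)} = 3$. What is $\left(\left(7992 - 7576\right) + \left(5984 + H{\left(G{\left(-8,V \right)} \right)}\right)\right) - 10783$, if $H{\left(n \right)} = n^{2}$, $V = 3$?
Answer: $-4374$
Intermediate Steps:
$\left(\left(7992 - 7576\right) + \left(5984 + H{\left(G{\left(-8,V \right)} \right)}\right)\right) - 10783 = \left(\left(7992 - 7576\right) + \left(5984 + 3^{2}\right)\right) - 10783 = \left(416 + \left(5984 + 9\right)\right) - 10783 = \left(416 + 5993\right) - 10783 = 6409 - 10783 = -4374$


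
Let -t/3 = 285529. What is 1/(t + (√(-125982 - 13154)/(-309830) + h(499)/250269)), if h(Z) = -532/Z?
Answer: -320607464550831896546019997247775/274628186238569212589164077821229862249 + 9664261450334206957260*I*√2174/274628186238569212589164077821229862249 ≈ -1.1674e-6 + 1.6408e-15*I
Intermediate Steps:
t = -856587 (t = -3*285529 = -856587)
1/(t + (√(-125982 - 13154)/(-309830) + h(499)/250269)) = 1/(-856587 + (√(-125982 - 13154)/(-309830) - 532/499/250269)) = 1/(-856587 + (√(-139136)*(-1/309830) - 532*1/499*(1/250269))) = 1/(-856587 + ((8*I*√2174)*(-1/309830) - 532/499*1/250269)) = 1/(-856587 + (-4*I*√2174/154915 - 532/124884231)) = 1/(-856587 + (-532/124884231 - 4*I*√2174/154915)) = 1/(-106974208780129/124884231 - 4*I*√2174/154915)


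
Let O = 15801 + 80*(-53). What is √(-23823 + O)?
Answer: I*√12262 ≈ 110.73*I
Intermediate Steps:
O = 11561 (O = 15801 - 4240 = 11561)
√(-23823 + O) = √(-23823 + 11561) = √(-12262) = I*√12262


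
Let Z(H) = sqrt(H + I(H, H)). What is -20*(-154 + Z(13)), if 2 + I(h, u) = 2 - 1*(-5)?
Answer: 3080 - 60*sqrt(2) ≈ 2995.1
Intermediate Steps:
I(h, u) = 5 (I(h, u) = -2 + (2 - 1*(-5)) = -2 + (2 + 5) = -2 + 7 = 5)
Z(H) = sqrt(5 + H) (Z(H) = sqrt(H + 5) = sqrt(5 + H))
-20*(-154 + Z(13)) = -20*(-154 + sqrt(5 + 13)) = -20*(-154 + sqrt(18)) = -20*(-154 + 3*sqrt(2)) = 3080 - 60*sqrt(2)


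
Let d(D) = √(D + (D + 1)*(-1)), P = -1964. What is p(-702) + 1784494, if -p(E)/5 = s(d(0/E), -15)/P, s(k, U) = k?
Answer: 1784494 + 5*I/1964 ≈ 1.7845e+6 + 0.0025458*I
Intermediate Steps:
d(D) = I (d(D) = √(D + (1 + D)*(-1)) = √(D + (-1 - D)) = √(-1) = I)
p(E) = 5*I/1964 (p(E) = -5*I/(-1964) = -5*I*(-1)/1964 = -(-5)*I/1964 = 5*I/1964)
p(-702) + 1784494 = 5*I/1964 + 1784494 = 1784494 + 5*I/1964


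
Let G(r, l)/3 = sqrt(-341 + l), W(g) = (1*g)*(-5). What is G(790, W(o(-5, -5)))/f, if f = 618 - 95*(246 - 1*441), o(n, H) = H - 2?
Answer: I*sqrt(34)/2127 ≈ 0.0027414*I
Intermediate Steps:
o(n, H) = -2 + H
W(g) = -5*g (W(g) = g*(-5) = -5*g)
G(r, l) = 3*sqrt(-341 + l)
f = 19143 (f = 618 - 95*(246 - 441) = 618 - 95*(-195) = 618 + 18525 = 19143)
G(790, W(o(-5, -5)))/f = (3*sqrt(-341 - 5*(-2 - 5)))/19143 = (3*sqrt(-341 - 5*(-7)))*(1/19143) = (3*sqrt(-341 + 35))*(1/19143) = (3*sqrt(-306))*(1/19143) = (3*(3*I*sqrt(34)))*(1/19143) = (9*I*sqrt(34))*(1/19143) = I*sqrt(34)/2127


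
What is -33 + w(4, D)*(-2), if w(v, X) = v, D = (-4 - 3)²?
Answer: -41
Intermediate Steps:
D = 49 (D = (-7)² = 49)
-33 + w(4, D)*(-2) = -33 + 4*(-2) = -33 - 8 = -41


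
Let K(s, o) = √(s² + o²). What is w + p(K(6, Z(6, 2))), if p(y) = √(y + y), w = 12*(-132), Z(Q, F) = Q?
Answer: -1584 + 2*2^(¼)*√3 ≈ -1579.9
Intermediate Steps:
w = -1584
K(s, o) = √(o² + s²)
p(y) = √2*√y (p(y) = √(2*y) = √2*√y)
w + p(K(6, Z(6, 2))) = -1584 + √2*√(√(6² + 6²)) = -1584 + √2*√(√(36 + 36)) = -1584 + √2*√(√72) = -1584 + √2*√(6*√2) = -1584 + √2*(2^(¾)*√3) = -1584 + 2*2^(¼)*√3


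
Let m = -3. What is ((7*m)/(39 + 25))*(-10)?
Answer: 105/32 ≈ 3.2813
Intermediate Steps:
((7*m)/(39 + 25))*(-10) = ((7*(-3))/(39 + 25))*(-10) = -21/64*(-10) = 105/32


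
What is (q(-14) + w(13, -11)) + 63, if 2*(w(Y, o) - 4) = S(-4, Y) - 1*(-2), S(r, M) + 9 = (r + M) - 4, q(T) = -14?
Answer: 52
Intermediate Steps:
S(r, M) = -13 + M + r (S(r, M) = -9 + ((r + M) - 4) = -9 + ((M + r) - 4) = -9 + (-4 + M + r) = -13 + M + r)
w(Y, o) = -7/2 + Y/2 (w(Y, o) = 4 + ((-13 + Y - 4) - 1*(-2))/2 = 4 + ((-17 + Y) + 2)/2 = 4 + (-15 + Y)/2 = 4 + (-15/2 + Y/2) = -7/2 + Y/2)
(q(-14) + w(13, -11)) + 63 = (-14 + (-7/2 + (½)*13)) + 63 = (-14 + (-7/2 + 13/2)) + 63 = (-14 + 3) + 63 = -11 + 63 = 52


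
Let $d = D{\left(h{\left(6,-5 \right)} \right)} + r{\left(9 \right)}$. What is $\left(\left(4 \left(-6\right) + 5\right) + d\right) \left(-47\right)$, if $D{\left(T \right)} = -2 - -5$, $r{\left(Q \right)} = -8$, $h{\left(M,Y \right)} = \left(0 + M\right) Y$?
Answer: $1128$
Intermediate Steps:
$h{\left(M,Y \right)} = M Y$
$D{\left(T \right)} = 3$ ($D{\left(T \right)} = -2 + 5 = 3$)
$d = -5$ ($d = 3 - 8 = -5$)
$\left(\left(4 \left(-6\right) + 5\right) + d\right) \left(-47\right) = \left(\left(4 \left(-6\right) + 5\right) - 5\right) \left(-47\right) = \left(\left(-24 + 5\right) - 5\right) \left(-47\right) = \left(-19 - 5\right) \left(-47\right) = \left(-24\right) \left(-47\right) = 1128$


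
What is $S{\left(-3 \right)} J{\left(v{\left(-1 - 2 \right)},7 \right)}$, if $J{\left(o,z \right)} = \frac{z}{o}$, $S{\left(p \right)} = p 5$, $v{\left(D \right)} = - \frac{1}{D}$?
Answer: $-315$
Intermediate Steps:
$S{\left(p \right)} = 5 p$
$S{\left(-3 \right)} J{\left(v{\left(-1 - 2 \right)},7 \right)} = 5 \left(-3\right) \frac{7}{\left(-1\right) \frac{1}{-1 - 2}} = - 15 \frac{7}{\left(-1\right) \frac{1}{-3}} = - 15 \frac{7}{\left(-1\right) \left(- \frac{1}{3}\right)} = - 15 \cdot 7 \frac{1}{\frac{1}{3}} = - 15 \cdot 7 \cdot 3 = \left(-15\right) 21 = -315$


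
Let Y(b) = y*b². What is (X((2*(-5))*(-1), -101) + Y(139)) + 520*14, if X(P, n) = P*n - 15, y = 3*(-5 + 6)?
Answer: 64218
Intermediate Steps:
y = 3 (y = 3*1 = 3)
X(P, n) = -15 + P*n
Y(b) = 3*b²
(X((2*(-5))*(-1), -101) + Y(139)) + 520*14 = ((-15 + ((2*(-5))*(-1))*(-101)) + 3*139²) + 520*14 = ((-15 - 10*(-1)*(-101)) + 3*19321) + 7280 = ((-15 + 10*(-101)) + 57963) + 7280 = ((-15 - 1010) + 57963) + 7280 = (-1025 + 57963) + 7280 = 56938 + 7280 = 64218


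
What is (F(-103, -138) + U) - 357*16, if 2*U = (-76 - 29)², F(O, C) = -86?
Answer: -571/2 ≈ -285.50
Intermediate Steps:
U = 11025/2 (U = (-76 - 29)²/2 = (½)*(-105)² = (½)*11025 = 11025/2 ≈ 5512.5)
(F(-103, -138) + U) - 357*16 = (-86 + 11025/2) - 357*16 = 10853/2 - 5712 = -571/2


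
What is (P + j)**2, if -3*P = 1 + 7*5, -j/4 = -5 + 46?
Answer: 30976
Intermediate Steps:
j = -164 (j = -4*(-5 + 46) = -4*41 = -164)
P = -12 (P = -(1 + 7*5)/3 = -(1 + 35)/3 = -1/3*36 = -12)
(P + j)**2 = (-12 - 164)**2 = (-176)**2 = 30976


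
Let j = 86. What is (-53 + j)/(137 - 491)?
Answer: -11/118 ≈ -0.093220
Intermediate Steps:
(-53 + j)/(137 - 491) = (-53 + 86)/(137 - 491) = 33/(-354) = 33*(-1/354) = -11/118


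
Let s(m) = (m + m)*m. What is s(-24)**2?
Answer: 1327104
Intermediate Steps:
s(m) = 2*m**2 (s(m) = (2*m)*m = 2*m**2)
s(-24)**2 = (2*(-24)**2)**2 = (2*576)**2 = 1152**2 = 1327104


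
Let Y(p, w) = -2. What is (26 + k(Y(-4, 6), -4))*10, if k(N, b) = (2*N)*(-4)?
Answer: 420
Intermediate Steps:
k(N, b) = -8*N
(26 + k(Y(-4, 6), -4))*10 = (26 - 8*(-2))*10 = (26 + 16)*10 = 42*10 = 420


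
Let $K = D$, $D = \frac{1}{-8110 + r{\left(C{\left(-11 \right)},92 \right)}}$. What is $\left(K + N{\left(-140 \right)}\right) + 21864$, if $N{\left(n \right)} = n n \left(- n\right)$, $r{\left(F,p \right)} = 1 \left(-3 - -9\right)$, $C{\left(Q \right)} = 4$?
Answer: $\frac{22414561855}{8104} \approx 2.7659 \cdot 10^{6}$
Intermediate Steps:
$r{\left(F,p \right)} = 6$ ($r{\left(F,p \right)} = 1 \left(-3 + 9\right) = 1 \cdot 6 = 6$)
$N{\left(n \right)} = - n^{3}$ ($N{\left(n \right)} = n^{2} \left(- n\right) = - n^{3}$)
$D = - \frac{1}{8104}$ ($D = \frac{1}{-8110 + 6} = \frac{1}{-8104} = - \frac{1}{8104} \approx -0.0001234$)
$K = - \frac{1}{8104} \approx -0.0001234$
$\left(K + N{\left(-140 \right)}\right) + 21864 = \left(- \frac{1}{8104} - \left(-140\right)^{3}\right) + 21864 = \left(- \frac{1}{8104} - -2744000\right) + 21864 = \left(- \frac{1}{8104} + 2744000\right) + 21864 = \frac{22237375999}{8104} + 21864 = \frac{22414561855}{8104}$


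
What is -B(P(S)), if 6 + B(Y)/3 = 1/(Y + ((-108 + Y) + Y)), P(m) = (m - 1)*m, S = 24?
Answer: 9287/516 ≈ 17.998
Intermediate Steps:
P(m) = m*(-1 + m) (P(m) = (-1 + m)*m = m*(-1 + m))
B(Y) = -18 + 3/(-108 + 3*Y) (B(Y) = -18 + 3/(Y + ((-108 + Y) + Y)) = -18 + 3/(Y + (-108 + 2*Y)) = -18 + 3/(-108 + 3*Y))
-B(P(S)) = -(649 - 432*(-1 + 24))/(-36 + 24*(-1 + 24)) = -(649 - 432*23)/(-36 + 24*23) = -(649 - 18*552)/(-36 + 552) = -(649 - 9936)/516 = -(-9287)/516 = -1*(-9287/516) = 9287/516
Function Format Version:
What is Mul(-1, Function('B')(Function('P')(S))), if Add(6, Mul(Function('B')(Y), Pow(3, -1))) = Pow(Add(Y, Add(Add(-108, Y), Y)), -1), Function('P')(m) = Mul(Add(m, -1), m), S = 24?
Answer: Rational(9287, 516) ≈ 17.998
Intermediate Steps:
Function('P')(m) = Mul(m, Add(-1, m)) (Function('P')(m) = Mul(Add(-1, m), m) = Mul(m, Add(-1, m)))
Function('B')(Y) = Add(-18, Mul(3, Pow(Add(-108, Mul(3, Y)), -1))) (Function('B')(Y) = Add(-18, Mul(3, Pow(Add(Y, Add(Add(-108, Y), Y)), -1))) = Add(-18, Mul(3, Pow(Add(Y, Add(-108, Mul(2, Y))), -1))) = Add(-18, Mul(3, Pow(Add(-108, Mul(3, Y)), -1))))
Mul(-1, Function('B')(Function('P')(S))) = Mul(-1, Mul(Pow(Add(-36, Mul(24, Add(-1, 24))), -1), Add(649, Mul(-18, Mul(24, Add(-1, 24)))))) = Mul(-1, Mul(Pow(Add(-36, Mul(24, 23)), -1), Add(649, Mul(-18, Mul(24, 23))))) = Mul(-1, Mul(Pow(Add(-36, 552), -1), Add(649, Mul(-18, 552)))) = Mul(-1, Mul(Pow(516, -1), Add(649, -9936))) = Mul(-1, Mul(Rational(1, 516), -9287)) = Mul(-1, Rational(-9287, 516)) = Rational(9287, 516)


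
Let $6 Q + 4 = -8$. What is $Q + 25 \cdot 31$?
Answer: $773$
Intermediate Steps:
$Q = -2$ ($Q = - \frac{2}{3} + \frac{1}{6} \left(-8\right) = - \frac{2}{3} - \frac{4}{3} = -2$)
$Q + 25 \cdot 31 = -2 + 25 \cdot 31 = -2 + 775 = 773$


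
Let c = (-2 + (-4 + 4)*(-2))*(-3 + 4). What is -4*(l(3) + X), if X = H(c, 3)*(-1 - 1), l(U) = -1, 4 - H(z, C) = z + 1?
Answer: 44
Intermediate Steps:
c = -2 (c = (-2 + 0*(-2))*1 = (-2 + 0)*1 = -2*1 = -2)
H(z, C) = 3 - z (H(z, C) = 4 - (z + 1) = 4 - (1 + z) = 4 + (-1 - z) = 3 - z)
X = -10 (X = (3 - 1*(-2))*(-1 - 1) = (3 + 2)*(-2) = 5*(-2) = -10)
-4*(l(3) + X) = -4*(-1 - 10) = -4*(-11) = 44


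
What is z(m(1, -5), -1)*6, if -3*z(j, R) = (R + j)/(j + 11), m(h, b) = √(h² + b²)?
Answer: 74/95 - 24*√26/95 ≈ -0.50923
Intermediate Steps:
m(h, b) = √(b² + h²)
z(j, R) = -(R + j)/(3*(11 + j)) (z(j, R) = -(R + j)/(3*(j + 11)) = -(R + j)/(3*(11 + j)))
z(m(1, -5), -1)*6 = ((-1*(-1) - √((-5)² + 1²))/(3*(11 + √((-5)² + 1²))))*6 = ((1 - √(25 + 1))/(3*(11 + √(25 + 1))))*6 = ((1 - √26)/(3*(11 + √26)))*6 = 2*(1 - √26)/(11 + √26)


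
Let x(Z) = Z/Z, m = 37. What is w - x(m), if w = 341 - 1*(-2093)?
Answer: 2433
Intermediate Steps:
w = 2434 (w = 341 + 2093 = 2434)
x(Z) = 1
w - x(m) = 2434 - 1*1 = 2434 - 1 = 2433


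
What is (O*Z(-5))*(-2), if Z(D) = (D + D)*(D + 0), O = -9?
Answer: 900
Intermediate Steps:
Z(D) = 2*D² (Z(D) = (2*D)*D = 2*D²)
(O*Z(-5))*(-2) = -18*(-5)²*(-2) = -18*25*(-2) = -9*50*(-2) = -450*(-2) = 900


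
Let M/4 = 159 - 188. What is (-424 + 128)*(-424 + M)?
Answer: 159840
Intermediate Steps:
M = -116 (M = 4*(159 - 188) = 4*(-29) = -116)
(-424 + 128)*(-424 + M) = (-424 + 128)*(-424 - 116) = -296*(-540) = 159840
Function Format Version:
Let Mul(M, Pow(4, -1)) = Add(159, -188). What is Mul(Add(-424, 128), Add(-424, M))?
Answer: 159840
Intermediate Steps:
M = -116 (M = Mul(4, Add(159, -188)) = Mul(4, -29) = -116)
Mul(Add(-424, 128), Add(-424, M)) = Mul(Add(-424, 128), Add(-424, -116)) = Mul(-296, -540) = 159840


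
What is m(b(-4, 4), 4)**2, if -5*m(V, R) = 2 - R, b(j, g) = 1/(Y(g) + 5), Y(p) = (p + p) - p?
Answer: 4/25 ≈ 0.16000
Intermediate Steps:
Y(p) = p (Y(p) = 2*p - p = p)
b(j, g) = 1/(5 + g) (b(j, g) = 1/(g + 5) = 1/(5 + g))
m(V, R) = -2/5 + R/5 (m(V, R) = -(2 - R)/5 = -2/5 + R/5)
m(b(-4, 4), 4)**2 = (-2/5 + (1/5)*4)**2 = (-2/5 + 4/5)**2 = (2/5)**2 = 4/25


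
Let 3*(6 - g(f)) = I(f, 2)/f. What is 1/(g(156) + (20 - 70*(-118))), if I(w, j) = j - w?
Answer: 234/1939001 ≈ 0.00012068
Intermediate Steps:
g(f) = 6 - (2 - f)/(3*f)
1/(g(156) + (20 - 70*(-118))) = 1/((⅓)*(-2 + 19*156)/156 + (20 - 70*(-118))) = 1/((⅓)*(1/156)*(-2 + 2964) + (20 + 8260)) = 1/((⅓)*(1/156)*2962 + 8280) = 1/(1481/234 + 8280) = 1/(1939001/234) = 234/1939001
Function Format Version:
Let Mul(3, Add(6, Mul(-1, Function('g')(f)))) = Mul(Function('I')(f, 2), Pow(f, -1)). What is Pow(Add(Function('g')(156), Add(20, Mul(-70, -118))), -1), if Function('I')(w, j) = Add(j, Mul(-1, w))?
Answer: Rational(234, 1939001) ≈ 0.00012068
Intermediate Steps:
Function('g')(f) = Add(6, Mul(Rational(-1, 3), Pow(f, -1), Add(2, Mul(-1, f)))) (Function('g')(f) = Add(6, Mul(Rational(-1, 3), Mul(Add(2, Mul(-1, f)), Pow(f, -1)))) = Add(6, Mul(Rational(-1, 3), Mul(Pow(f, -1), Add(2, Mul(-1, f))))) = Add(6, Mul(Rational(-1, 3), Pow(f, -1), Add(2, Mul(-1, f)))))
Pow(Add(Function('g')(156), Add(20, Mul(-70, -118))), -1) = Pow(Add(Mul(Rational(1, 3), Pow(156, -1), Add(-2, Mul(19, 156))), Add(20, Mul(-70, -118))), -1) = Pow(Add(Mul(Rational(1, 3), Rational(1, 156), Add(-2, 2964)), Add(20, 8260)), -1) = Pow(Add(Mul(Rational(1, 3), Rational(1, 156), 2962), 8280), -1) = Pow(Add(Rational(1481, 234), 8280), -1) = Pow(Rational(1939001, 234), -1) = Rational(234, 1939001)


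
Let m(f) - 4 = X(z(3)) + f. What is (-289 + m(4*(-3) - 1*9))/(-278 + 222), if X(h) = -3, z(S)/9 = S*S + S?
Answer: 309/56 ≈ 5.5179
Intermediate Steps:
z(S) = 9*S + 9*S² (z(S) = 9*(S*S + S) = 9*(S² + S) = 9*(S + S²) = 9*S + 9*S²)
m(f) = 1 + f (m(f) = 4 + (-3 + f) = 1 + f)
(-289 + m(4*(-3) - 1*9))/(-278 + 222) = (-289 + (1 + (4*(-3) - 1*9)))/(-278 + 222) = (-289 + (1 + (-12 - 9)))/(-56) = (-289 + (1 - 21))*(-1/56) = (-289 - 20)*(-1/56) = -309*(-1/56) = 309/56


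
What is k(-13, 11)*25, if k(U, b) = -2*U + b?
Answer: 925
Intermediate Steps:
k(U, b) = b - 2*U
k(-13, 11)*25 = (11 - 2*(-13))*25 = (11 + 26)*25 = 37*25 = 925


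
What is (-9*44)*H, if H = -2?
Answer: 792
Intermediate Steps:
(-9*44)*H = -9*44*(-2) = -396*(-2) = 792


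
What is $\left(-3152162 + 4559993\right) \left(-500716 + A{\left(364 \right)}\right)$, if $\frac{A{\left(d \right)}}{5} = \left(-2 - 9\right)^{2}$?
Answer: $-704071769241$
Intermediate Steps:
$A{\left(d \right)} = 605$ ($A{\left(d \right)} = 5 \left(-2 - 9\right)^{2} = 5 \left(-11\right)^{2} = 5 \cdot 121 = 605$)
$\left(-3152162 + 4559993\right) \left(-500716 + A{\left(364 \right)}\right) = \left(-3152162 + 4559993\right) \left(-500716 + 605\right) = 1407831 \left(-500111\right) = -704071769241$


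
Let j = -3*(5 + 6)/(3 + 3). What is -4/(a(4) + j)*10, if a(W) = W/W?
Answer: 80/9 ≈ 8.8889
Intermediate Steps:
a(W) = 1
j = -11/2 (j = -33/6 = -3*11/6 = -11/2 ≈ -5.5000)
-4/(a(4) + j)*10 = -4/(1 - 11/2)*10 = -4/(-9/2)*10 = -4*(-2/9)*10 = (8/9)*10 = 80/9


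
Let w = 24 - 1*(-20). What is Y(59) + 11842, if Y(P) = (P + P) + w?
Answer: 12004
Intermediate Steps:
w = 44 (w = 24 + 20 = 44)
Y(P) = 44 + 2*P (Y(P) = (P + P) + 44 = 2*P + 44 = 44 + 2*P)
Y(59) + 11842 = (44 + 2*59) + 11842 = (44 + 118) + 11842 = 162 + 11842 = 12004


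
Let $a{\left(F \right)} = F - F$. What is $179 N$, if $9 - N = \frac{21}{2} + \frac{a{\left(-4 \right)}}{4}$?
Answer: $- \frac{537}{2} \approx -268.5$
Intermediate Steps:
$a{\left(F \right)} = 0$
$N = - \frac{3}{2}$ ($N = 9 - \left(\frac{21}{2} + \frac{0}{4}\right) = 9 - \left(21 \cdot \frac{1}{2} + 0 \cdot \frac{1}{4}\right) = 9 - \left(\frac{21}{2} + 0\right) = 9 - \frac{21}{2} = - \frac{3}{2} \approx -1.5$)
$179 N = 179 \left(- \frac{3}{2}\right) = - \frac{537}{2}$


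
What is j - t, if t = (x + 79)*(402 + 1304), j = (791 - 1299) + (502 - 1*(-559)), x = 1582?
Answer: -2833113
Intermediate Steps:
j = 553 (j = -508 + (502 + 559) = -508 + 1061 = 553)
t = 2833666 (t = (1582 + 79)*(402 + 1304) = 1661*1706 = 2833666)
j - t = 553 - 1*2833666 = 553 - 2833666 = -2833113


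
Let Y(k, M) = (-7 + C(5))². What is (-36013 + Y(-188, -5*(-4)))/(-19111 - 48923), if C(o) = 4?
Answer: 18002/34017 ≈ 0.52921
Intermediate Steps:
Y(k, M) = 9 (Y(k, M) = (-7 + 4)² = (-3)² = 9)
(-36013 + Y(-188, -5*(-4)))/(-19111 - 48923) = (-36013 + 9)/(-19111 - 48923) = -36004/(-68034) = -36004*(-1/68034) = 18002/34017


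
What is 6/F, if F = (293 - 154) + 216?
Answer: 6/355 ≈ 0.016901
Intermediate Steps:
F = 355 (F = 139 + 216 = 355)
6/F = 6/355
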